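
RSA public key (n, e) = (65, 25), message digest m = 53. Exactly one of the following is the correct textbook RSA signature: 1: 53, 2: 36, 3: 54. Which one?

Candidate 1: Squares mod 65: 53^1≡53, 53^2≡14, 53^4≡1, 53^8≡1, 53^16≡1; 25 = 16 + 8 + 1, so 53^25 ≡ 1·1·53 ≡ 53 (mod 65)
  → matches m = 53
Candidate 2: Squares mod 65: 36^1≡36, 36^2≡61, 36^4≡16, 36^8≡61, 36^16≡16; 25 = 16 + 8 + 1, so 36^25 ≡ 16·61·36 ≡ 36 (mod 65)
Candidate 3: Squares mod 65: 54^1≡54, 54^2≡56, 54^4≡16, 54^8≡61, 54^16≡16; 25 = 16 + 8 + 1, so 54^25 ≡ 16·61·54 ≡ 54 (mod 65)

1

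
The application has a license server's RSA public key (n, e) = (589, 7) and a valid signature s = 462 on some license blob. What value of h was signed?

Squares mod 589: s^1≡462, s^2≡226, s^4≡422
7 = 4 + 2 + 1, so s^7 ≡ 422·226·462 ≡ 541 (mod 589)

541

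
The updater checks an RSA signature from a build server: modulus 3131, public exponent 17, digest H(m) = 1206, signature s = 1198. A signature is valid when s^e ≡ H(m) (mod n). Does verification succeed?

passes

Squares mod 3131: s^1≡1198, s^2≡1206, s^4≡1652, s^8≡2003, s^16≡1198
17 = 16 + 1, so s^17 ≡ 1198·1198 ≡ 1206 (mod 3131)
1206 = H(m), so the signature checks out.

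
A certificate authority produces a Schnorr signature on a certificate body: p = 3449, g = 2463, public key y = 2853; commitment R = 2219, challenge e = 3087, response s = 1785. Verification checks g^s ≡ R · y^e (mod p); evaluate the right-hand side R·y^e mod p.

1382

2853^2 = 8139609 ≡ 3418
2853^4 ≡ 3418^2 = 11682724 ≡ 961
2853^8 ≡ 961^2 = 923521 ≡ 2638
2853^16 ≡ 2638^2 = 6959044 ≡ 2411
2853^32 ≡ 2411^2 = 5812921 ≡ 1356
2853^64 ≡ 1356^2 = 1838736 ≡ 419
2853^128 ≡ 419^2 = 175561 ≡ 3111
2853^256 ≡ 3111^2 = 9678321 ≡ 427
2853^512 ≡ 427^2 = 182329 ≡ 2981
2853^1024 ≡ 2981^2 = 8886361 ≡ 1737
2853^2048 ≡ 1737^2 = 3017169 ≡ 2743
3087 = 2048 + 1024 + 8 + 4 + 2 + 1, so 2853^3087 ≡ 2743·1737·2638·961·3418·2853 ≡ 498 (mod 3449)
R · y^e ≡ 2219·498 = 1105062 ≡ 1382 (mod 3449)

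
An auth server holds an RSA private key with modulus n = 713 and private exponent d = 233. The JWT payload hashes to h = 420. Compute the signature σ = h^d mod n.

13

h^2 ≡ 420^2 = 176400 ≡ 289
h^4 ≡ 289^2 = 83521 ≡ 100
h^8 ≡ 100^2 = 10000 ≡ 18
h^16 ≡ 18^2 = 324
h^32 ≡ 324^2 = 104976 ≡ 165
h^64 ≡ 165^2 = 27225 ≡ 131
h^128 ≡ 131^2 = 17161 ≡ 49
233 = 128 + 64 + 32 + 8 + 1, so h^233 ≡ 49·131·165·18·420 ≡ 13 (mod 713)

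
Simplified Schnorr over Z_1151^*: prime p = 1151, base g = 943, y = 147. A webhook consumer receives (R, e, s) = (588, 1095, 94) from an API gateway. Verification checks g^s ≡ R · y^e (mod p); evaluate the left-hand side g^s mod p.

663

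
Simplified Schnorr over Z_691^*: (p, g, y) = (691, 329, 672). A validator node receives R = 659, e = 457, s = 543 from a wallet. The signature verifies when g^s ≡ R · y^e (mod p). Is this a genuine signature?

genuine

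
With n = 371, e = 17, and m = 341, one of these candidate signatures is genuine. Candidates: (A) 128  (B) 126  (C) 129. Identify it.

C

Candidate A: Squares mod 371: 128^1≡128, 128^2≡60, 128^4≡261, 128^8≡228, 128^16≡44; 17 = 16 + 1, so 128^17 ≡ 44·128 ≡ 67 (mod 371)
Candidate B: Squares mod 371: 126^1≡126, 126^2≡294, 126^4≡364, 126^8≡49, 126^16≡175; 17 = 16 + 1, so 126^17 ≡ 175·126 ≡ 161 (mod 371)
Candidate C: Squares mod 371: 129^1≡129, 129^2≡317, 129^4≡319, 129^8≡107, 129^16≡319; 17 = 16 + 1, so 129^17 ≡ 319·129 ≡ 341 (mod 371)
  → matches m = 341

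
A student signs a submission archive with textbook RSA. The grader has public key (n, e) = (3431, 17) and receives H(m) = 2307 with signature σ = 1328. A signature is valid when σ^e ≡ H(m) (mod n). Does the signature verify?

does not verify

Squares mod 3431: σ^1≡1328, σ^2≡50, σ^4≡2500, σ^8≡2149, σ^16≡75
17 = 16 + 1, so σ^17 ≡ 75·1328 ≡ 101 (mod 3431)
The recovered value 101 does not match the digest 2307.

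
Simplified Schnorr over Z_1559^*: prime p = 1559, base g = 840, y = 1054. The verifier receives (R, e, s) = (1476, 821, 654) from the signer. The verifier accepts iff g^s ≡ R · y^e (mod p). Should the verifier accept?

accept

g^s mod p:
840^2 = 705600 ≡ 932
840^4 ≡ 932^2 = 868624 ≡ 261
840^8 ≡ 261^2 = 68121 ≡ 1084
840^16 ≡ 1084^2 = 1175056 ≡ 1129
840^32 ≡ 1129^2 = 1274641 ≡ 938
840^64 ≡ 938^2 = 879844 ≡ 568
840^128 ≡ 568^2 = 322624 ≡ 1470
840^256 ≡ 1470^2 = 2160900 ≡ 126
840^512 ≡ 126^2 = 15876 ≡ 286
654 = 512 + 128 + 8 + 4 + 2, so 840^654 ≡ 286·1470·1084·261·932 ≡ 978 (mod 1559)
R · y^e mod p:
1054^2 = 1110916 ≡ 908
1054^4 ≡ 908^2 = 824464 ≡ 1312
1054^8 ≡ 1312^2 = 1721344 ≡ 208
1054^16 ≡ 208^2 = 43264 ≡ 1171
1054^32 ≡ 1171^2 = 1371241 ≡ 880
1054^64 ≡ 880^2 = 774400 ≡ 1136
1054^128 ≡ 1136^2 = 1290496 ≡ 1203
1054^256 ≡ 1203^2 = 1447209 ≡ 457
1054^512 ≡ 457^2 = 208849 ≡ 1502
821 = 512 + 256 + 32 + 16 + 4 + 1, so 1054^821 ≡ 1502·457·880·1171·1312·1054 ≡ 7 (mod 1559)
1476·7 = 10332 ≡ 978 (mod 1559)
978 ≡ 978 (mod 1559); signature holds.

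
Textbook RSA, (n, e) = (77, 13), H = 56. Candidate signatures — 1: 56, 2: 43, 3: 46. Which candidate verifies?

1

Candidate 1: Squares mod 77: 56^1≡56, 56^2≡56, 56^4≡56, 56^8≡56; 13 = 8 + 4 + 1, so 56^13 ≡ 56·56·56 ≡ 56 (mod 77)
  → matches H = 56
Candidate 2: Squares mod 77: 43^1≡43, 43^2≡1, 43^4≡1, 43^8≡1; 13 = 8 + 4 + 1, so 43^13 ≡ 1·1·43 ≡ 43 (mod 77)
Candidate 3: Squares mod 77: 46^1≡46, 46^2≡37, 46^4≡60, 46^8≡58; 13 = 8 + 4 + 1, so 46^13 ≡ 58·60·46 ≡ 74 (mod 77)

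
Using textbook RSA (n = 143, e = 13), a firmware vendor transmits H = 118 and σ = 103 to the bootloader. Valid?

no

σ^2 ≡ 103^2 = 10609 ≡ 27
σ^4 ≡ 27^2 = 729 ≡ 14
σ^8 ≡ 14^2 = 196 ≡ 53
13 = 8 + 4 + 1, so σ^13 ≡ 53·14·103 ≡ 64 (mod 143)
σ^13 mod 143 = 64, but H = 118.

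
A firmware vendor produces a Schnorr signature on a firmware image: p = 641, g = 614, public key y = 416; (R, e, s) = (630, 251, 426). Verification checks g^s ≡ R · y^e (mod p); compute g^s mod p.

285

614^426 mod 641 = 285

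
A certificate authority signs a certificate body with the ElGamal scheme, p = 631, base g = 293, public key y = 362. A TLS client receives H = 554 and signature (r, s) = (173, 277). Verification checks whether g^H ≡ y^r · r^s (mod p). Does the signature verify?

Left side g^H mod p:
293^2 = 85849 ≡ 33
293^4 ≡ 33^2 = 1089 ≡ 458
293^8 ≡ 458^2 = 209764 ≡ 272
293^16 ≡ 272^2 = 73984 ≡ 157
293^32 ≡ 157^2 = 24649 ≡ 40
293^64 ≡ 40^2 = 1600 ≡ 338
293^128 ≡ 338^2 = 114244 ≡ 33
293^256 ≡ 33^2 = 1089 ≡ 458
293^512 ≡ 458^2 = 209764 ≡ 272
554 = 512 + 32 + 8 + 2, so 293^554 ≡ 272·40·272·33 ≡ 272 (mod 631)
Right side y^r · r^s mod p:
362^2 = 131044 ≡ 427
362^4 ≡ 427^2 = 182329 ≡ 601
362^8 ≡ 601^2 = 361201 ≡ 269
362^16 ≡ 269^2 = 72361 ≡ 427
362^32 ≡ 427^2 = 182329 ≡ 601
362^64 ≡ 601^2 = 361201 ≡ 269
362^128 ≡ 269^2 = 72361 ≡ 427
173 = 128 + 32 + 8 + 4 + 1, so 362^173 ≡ 427·601·269·601·362 ≡ 498 (mod 631)
173^2 = 29929 ≡ 272
173^4 ≡ 272^2 = 73984 ≡ 157
173^8 ≡ 157^2 = 24649 ≡ 40
173^16 ≡ 40^2 = 1600 ≡ 338
173^32 ≡ 338^2 = 114244 ≡ 33
173^64 ≡ 33^2 = 1089 ≡ 458
173^128 ≡ 458^2 = 209764 ≡ 272
173^256 ≡ 272^2 = 73984 ≡ 157
277 = 256 + 16 + 4 + 1, so 173^277 ≡ 157·338·157·173 ≡ 474 (mod 631)
498·474 = 236052 ≡ 58 (mod 631)
272 ≠ 58, so verification fails.

does not verify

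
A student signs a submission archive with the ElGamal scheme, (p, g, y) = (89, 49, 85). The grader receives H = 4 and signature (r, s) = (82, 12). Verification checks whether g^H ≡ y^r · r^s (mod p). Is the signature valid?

invalid

Left side g^H mod p:
49^2 = 2401 ≡ 87
49^4 ≡ 87^2 = 7569 ≡ 4
Right side y^r · r^s mod p:
85^2 = 7225 ≡ 16
85^4 ≡ 16^2 = 256 ≡ 78
85^8 ≡ 78^2 = 6084 ≡ 32
85^16 ≡ 32^2 = 1024 ≡ 45
85^32 ≡ 45^2 = 2025 ≡ 67
85^64 ≡ 67^2 = 4489 ≡ 39
82 = 64 + 16 + 2, so 85^82 ≡ 39·45·16 ≡ 45 (mod 89)
82^2 = 6724 ≡ 49
82^4 ≡ 49^2 = 2401 ≡ 87
82^8 ≡ 87^2 = 7569 ≡ 4
12 = 8 + 4, so 82^12 ≡ 4·87 ≡ 81 (mod 89)
45·81 = 3645 ≡ 85 (mod 89)
4 ≠ 85, so verification fails.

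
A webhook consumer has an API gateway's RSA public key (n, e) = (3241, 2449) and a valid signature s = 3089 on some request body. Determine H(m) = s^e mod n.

s^2 ≡ 3089^2 = 9541921 ≡ 417
s^4 ≡ 417^2 = 173889 ≡ 2116
s^8 ≡ 2116^2 = 4477456 ≡ 1635
s^16 ≡ 1635^2 = 2673225 ≡ 2641
s^32 ≡ 2641^2 = 6974881 ≡ 249
s^64 ≡ 249^2 = 62001 ≡ 422
s^128 ≡ 422^2 = 178084 ≡ 3070
s^256 ≡ 3070^2 = 9424900 ≡ 72
s^512 ≡ 72^2 = 5184 ≡ 1943
s^1024 ≡ 1943^2 = 3775249 ≡ 2725
s^2048 ≡ 2725^2 = 7425625 ≡ 494
2449 = 2048 + 256 + 128 + 16 + 1, so s^2449 ≡ 494·72·3070·2641·3089 ≡ 1297 (mod 3241)

1297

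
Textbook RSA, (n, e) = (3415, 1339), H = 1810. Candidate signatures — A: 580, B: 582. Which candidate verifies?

Candidate A: 580^2 = 336400 ≡ 1730; 580^4 ≡ 1730^2 = 2992900 ≡ 1360; 580^8 ≡ 1360^2 = 1849600 ≡ 2085; 580^16 ≡ 2085^2 = 4347225 ≡ 3345; 580^32 ≡ 3345^2 = 11189025 ≡ 1485; 580^64 ≡ 1485^2 = 2205225 ≡ 2550; 580^128 ≡ 2550^2 = 6502500 ≡ 340; 580^256 ≡ 340^2 = 115600 ≡ 2905; 580^512 ≡ 2905^2 = 8439025 ≡ 560; 580^1024 ≡ 560^2 = 313600 ≡ 2835; 1339 = 1024 + 256 + 32 + 16 + 8 + 2 + 1, so 580^1339 ≡ 2835·2905·1485·3345·2085·1730·580 ≡ 1810 (mod 3415)
  → matches H = 1810
Candidate B: 582^2 = 338724 ≡ 639; 582^4 ≡ 639^2 = 408321 ≡ 1936; 582^8 ≡ 1936^2 = 3748096 ≡ 1841; 582^16 ≡ 1841^2 = 3389281 ≡ 1601; 582^32 ≡ 1601^2 = 2563201 ≡ 1951; 582^64 ≡ 1951^2 = 3806401 ≡ 2091; 582^128 ≡ 2091^2 = 4372281 ≡ 1081; 582^256 ≡ 1081^2 = 1168561 ≡ 631; 582^512 ≡ 631^2 = 398161 ≡ 2021; 582^1024 ≡ 2021^2 = 4084441 ≡ 101; 1339 = 1024 + 256 + 32 + 16 + 8 + 2 + 1, so 582^1339 ≡ 101·631·1951·1601·1841·639·582 ≡ 1528 (mod 3415)

A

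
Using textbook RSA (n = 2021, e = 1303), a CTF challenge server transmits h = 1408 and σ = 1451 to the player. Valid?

yes

σ^2 ≡ 1451^2 = 2105401 ≡ 1540
σ^4 ≡ 1540^2 = 2371600 ≡ 967
σ^8 ≡ 967^2 = 935089 ≡ 1387
σ^16 ≡ 1387^2 = 1923769 ≡ 1798
σ^32 ≡ 1798^2 = 3232804 ≡ 1225
σ^64 ≡ 1225^2 = 1500625 ≡ 1043
σ^128 ≡ 1043^2 = 1087849 ≡ 551
σ^256 ≡ 551^2 = 303601 ≡ 451
σ^512 ≡ 451^2 = 203401 ≡ 1301
σ^1024 ≡ 1301^2 = 1692601 ≡ 1024
1303 = 1024 + 256 + 16 + 4 + 2 + 1, so σ^1303 ≡ 1024·451·1798·967·1540·1451 ≡ 1408 (mod 2021)
Since 1408 equals the digest 1408, verification succeeds.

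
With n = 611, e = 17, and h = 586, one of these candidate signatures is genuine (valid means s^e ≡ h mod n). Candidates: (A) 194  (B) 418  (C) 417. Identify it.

Candidate A: Squares mod 611: 194^1≡194, 194^2≡365, 194^4≡27, 194^8≡118, 194^16≡482; 17 = 16 + 1, so 194^17 ≡ 482·194 ≡ 25 (mod 611)
Candidate B: Squares mod 611: 418^1≡418, 418^2≡589, 418^4≡484, 418^8≡243, 418^16≡393; 17 = 16 + 1, so 418^17 ≡ 393·418 ≡ 526 (mod 611)
Candidate C: Squares mod 611: 417^1≡417, 417^2≡365, 417^4≡27, 417^8≡118, 417^16≡482; 17 = 16 + 1, so 417^17 ≡ 482·417 ≡ 586 (mod 611)
  → matches h = 586

C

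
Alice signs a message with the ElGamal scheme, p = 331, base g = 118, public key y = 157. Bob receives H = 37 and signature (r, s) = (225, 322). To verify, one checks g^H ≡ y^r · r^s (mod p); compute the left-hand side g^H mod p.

105

Squares mod 331: 118^1≡118, 118^2≡22, 118^4≡153, 118^8≡239, 118^16≡189, 118^32≡304
37 = 32 + 4 + 1, so 118^37 ≡ 304·153·118 ≡ 105 (mod 331)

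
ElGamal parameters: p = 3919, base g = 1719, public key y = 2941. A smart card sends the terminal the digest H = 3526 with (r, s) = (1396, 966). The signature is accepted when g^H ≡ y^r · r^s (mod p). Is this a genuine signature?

genuine

Left side g^H mod p:
1719^2 = 2954961 ≡ 35
1719^4 ≡ 35^2 = 1225
1719^8 ≡ 1225^2 = 1500625 ≡ 3567
1719^16 ≡ 3567^2 = 12723489 ≡ 2415
1719^32 ≡ 2415^2 = 5832225 ≡ 753
1719^64 ≡ 753^2 = 567009 ≡ 2673
1719^128 ≡ 2673^2 = 7144929 ≡ 592
1719^256 ≡ 592^2 = 350464 ≡ 1673
1719^512 ≡ 1673^2 = 2798929 ≡ 763
1719^1024 ≡ 763^2 = 582169 ≡ 2157
1719^2048 ≡ 2157^2 = 4652649 ≡ 796
3526 = 2048 + 1024 + 256 + 128 + 64 + 4 + 2, so 1719^3526 ≡ 796·2157·1673·592·2673·1225·35 ≡ 2482 (mod 3919)
Right side y^r · r^s mod p:
2941^2 = 8649481 ≡ 248
2941^4 ≡ 248^2 = 61504 ≡ 2719
2941^8 ≡ 2719^2 = 7392961 ≡ 1727
2941^16 ≡ 1727^2 = 2982529 ≡ 170
2941^32 ≡ 170^2 = 28900 ≡ 1467
2941^64 ≡ 1467^2 = 2152089 ≡ 558
2941^128 ≡ 558^2 = 311364 ≡ 1763
2941^256 ≡ 1763^2 = 3108169 ≡ 402
2941^512 ≡ 402^2 = 161604 ≡ 925
2941^1024 ≡ 925^2 = 855625 ≡ 1283
1396 = 1024 + 256 + 64 + 32 + 16 + 4, so 2941^1396 ≡ 1283·402·558·1467·170·2719 ≡ 2543 (mod 3919)
1396^2 = 1948816 ≡ 1073
1396^4 ≡ 1073^2 = 1151329 ≡ 3062
1396^8 ≡ 3062^2 = 9375844 ≡ 1596
1396^16 ≡ 1596^2 = 2547216 ≡ 3785
1396^32 ≡ 3785^2 = 14326225 ≡ 2280
1396^64 ≡ 2280^2 = 5198400 ≡ 1806
1396^128 ≡ 1806^2 = 3261636 ≡ 1028
1396^256 ≡ 1028^2 = 1056784 ≡ 2573
1396^512 ≡ 2573^2 = 6620329 ≡ 1138
966 = 512 + 256 + 128 + 64 + 4 + 2, so 1396^966 ≡ 1138·2573·1028·1806·3062·1073 ≡ 1952 (mod 3919)
2543·1952 = 4963936 ≡ 2482 (mod 3919)
2482 ≡ 2482 (mod 3919), so the signature is genuine.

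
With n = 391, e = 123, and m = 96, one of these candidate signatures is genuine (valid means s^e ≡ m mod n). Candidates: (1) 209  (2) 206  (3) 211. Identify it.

1

Candidate 1: Squares mod 391: 209^1≡209, 209^2≡280, 209^4≡200, 209^8≡118, 209^16≡239, 209^32≡35, 209^64≡52; 123 = 64 + 32 + 16 + 8 + 2 + 1, so 209^123 ≡ 52·35·239·118·280·209 ≡ 96 (mod 391)
  → matches m = 96
Candidate 2: Squares mod 391: 206^1≡206, 206^2≡208, 206^4≡254, 206^8≡1, 206^16≡1, 206^32≡1, 206^64≡1; 123 = 64 + 32 + 16 + 8 + 2 + 1, so 206^123 ≡ 1·1·1·1·208·206 ≡ 229 (mod 391)
Candidate 3: Squares mod 391: 211^1≡211, 211^2≡338, 211^4≡72, 211^8≡101, 211^16≡35, 211^32≡52, 211^64≡358; 123 = 64 + 32 + 16 + 8 + 2 + 1, so 211^123 ≡ 358·52·35·101·338·211 ≡ 269 (mod 391)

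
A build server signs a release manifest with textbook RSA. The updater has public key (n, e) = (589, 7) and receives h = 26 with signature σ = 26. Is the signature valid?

σ^2 ≡ 26^2 = 676 ≡ 87
σ^4 ≡ 87^2 = 7569 ≡ 501
7 = 4 + 2 + 1, so σ^7 ≡ 501·87·26 ≡ 26 (mod 589)
Since 26 equals the digest 26, verification succeeds.

valid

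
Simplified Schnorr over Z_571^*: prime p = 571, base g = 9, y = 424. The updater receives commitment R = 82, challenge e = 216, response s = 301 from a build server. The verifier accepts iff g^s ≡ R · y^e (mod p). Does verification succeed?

fails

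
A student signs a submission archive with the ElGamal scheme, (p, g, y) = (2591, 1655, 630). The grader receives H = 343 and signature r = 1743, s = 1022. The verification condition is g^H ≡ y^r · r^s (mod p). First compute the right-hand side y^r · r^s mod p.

1832

Squares mod 2591: 630^1≡630, 630^2≡477, 630^4≡2112, 630^8≡1433, 630^16≡1417, 630^32≡2455, 630^64≡359, 630^128≡1922, 630^256≡1909, 630^512≡1335, 630^1024≡2208
1743 = 1024 + 512 + 128 + 64 + 8 + 4 + 2 + 1, so 630^1743 ≡ 2208·1335·1922·359·1433·2112·477·630 ≡ 1216 (mod 2591)
Squares mod 2591: 1743^1≡1743, 1743^2≡1397, 1743^4≡586, 1743^8≡1384, 1743^16≡707, 1743^32≡2377, 1743^64≡1749, 1743^128≡1621, 1743^256≡367, 1743^512≡2548
1022 = 512 + 256 + 128 + 64 + 32 + 16 + 8 + 4 + 2, so 1743^1022 ≡ 2548·367·1621·1749·2377·707·1384·586·1397 ≡ 2405 (mod 2591)
y^r · r^s ≡ 1216·2405 = 2924480 ≡ 1832 (mod 2591)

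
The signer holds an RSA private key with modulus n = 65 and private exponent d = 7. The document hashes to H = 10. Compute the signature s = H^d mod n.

H^2 ≡ 10^2 = 100 ≡ 35
H^4 ≡ 35^2 = 1225 ≡ 55
7 = 4 + 2 + 1, so H^7 ≡ 55·35·10 ≡ 10 (mod 65)

10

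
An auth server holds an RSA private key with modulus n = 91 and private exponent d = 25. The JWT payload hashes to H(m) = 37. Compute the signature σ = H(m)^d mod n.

(H(m))^2 ≡ 37^2 = 1369 ≡ 4
(H(m))^4 ≡ 4^2 = 16
(H(m))^8 ≡ 16^2 = 256 ≡ 74
(H(m))^16 ≡ 74^2 = 5476 ≡ 16
25 = 16 + 8 + 1, so (H(m))^25 ≡ 16·74·37 ≡ 37 (mod 91)

37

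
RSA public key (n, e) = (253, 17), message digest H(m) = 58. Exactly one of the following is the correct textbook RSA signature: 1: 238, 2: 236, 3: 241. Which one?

2

Candidate 1: Squares mod 253: 238^1≡238, 238^2≡225, 238^4≡25, 238^8≡119, 238^16≡246; 17 = 16 + 1, so 238^17 ≡ 246·238 ≡ 105 (mod 253)
Candidate 2: Squares mod 253: 236^1≡236, 236^2≡36, 236^4≡31, 236^8≡202, 236^16≡71; 17 = 16 + 1, so 236^17 ≡ 71·236 ≡ 58 (mod 253)
  → matches H(m) = 58
Candidate 3: Squares mod 253: 241^1≡241, 241^2≡144, 241^4≡243, 241^8≡100, 241^16≡133; 17 = 16 + 1, so 241^17 ≡ 133·241 ≡ 175 (mod 253)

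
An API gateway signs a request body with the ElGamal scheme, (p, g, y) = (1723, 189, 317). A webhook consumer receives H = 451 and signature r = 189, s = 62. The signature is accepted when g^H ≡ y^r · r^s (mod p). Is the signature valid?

invalid

Left side g^H mod p:
189^2 = 35721 ≡ 1261
189^4 ≡ 1261^2 = 1590121 ≡ 1515
189^8 ≡ 1515^2 = 2295225 ≡ 189
189^16 ≡ 189^2 = 35721 ≡ 1261
189^32 ≡ 1261^2 = 1590121 ≡ 1515
189^64 ≡ 1515^2 = 2295225 ≡ 189
189^128 ≡ 189^2 = 35721 ≡ 1261
189^256 ≡ 1261^2 = 1590121 ≡ 1515
451 = 256 + 128 + 64 + 2 + 1, so 189^451 ≡ 1515·1261·189·1261·189 ≡ 555 (mod 1723)
Right side y^r · r^s mod p:
317^2 = 100489 ≡ 555
317^4 ≡ 555^2 = 308025 ≡ 1331
317^8 ≡ 1331^2 = 1771561 ≡ 317
317^16 ≡ 317^2 = 100489 ≡ 555
317^32 ≡ 555^2 = 308025 ≡ 1331
317^64 ≡ 1331^2 = 1771561 ≡ 317
317^128 ≡ 317^2 = 100489 ≡ 555
189 = 128 + 32 + 16 + 8 + 4 + 1, so 317^189 ≡ 555·1331·555·317·1331·317 ≡ 1 (mod 1723)
189^2 = 35721 ≡ 1261
189^4 ≡ 1261^2 = 1590121 ≡ 1515
189^8 ≡ 1515^2 = 2295225 ≡ 189
189^16 ≡ 189^2 = 35721 ≡ 1261
189^32 ≡ 1261^2 = 1590121 ≡ 1515
62 = 32 + 16 + 8 + 4 + 2, so 189^62 ≡ 1515·1261·189·1515·1261 ≡ 1331 (mod 1723)
1·1331 = 1331 ≡ 1331 (mod 1723)
555 ≠ 1331, so verification fails.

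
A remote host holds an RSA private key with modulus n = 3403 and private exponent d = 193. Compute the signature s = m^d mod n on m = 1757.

3386

Squares mod 3403: m^1≡1757, m^2≡528, m^4≡3141, m^8≡584, m^16≡756, m^32≡3235, m^64≡1000, m^128≡2921
193 = 128 + 64 + 1, so m^193 ≡ 2921·1000·1757 ≡ 3386 (mod 3403)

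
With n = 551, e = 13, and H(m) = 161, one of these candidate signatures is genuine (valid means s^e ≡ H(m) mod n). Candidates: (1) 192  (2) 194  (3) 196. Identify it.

2

Candidate 1: Squares mod 551: 192^1≡192, 192^2≡498, 192^4≡54, 192^8≡161; 13 = 8 + 4 + 1, so 192^13 ≡ 161·54·192 ≡ 269 (mod 551)
Candidate 2: Squares mod 551: 194^1≡194, 194^2≡168, 194^4≡123, 194^8≡252; 13 = 8 + 4 + 1, so 194^13 ≡ 252·123·194 ≡ 161 (mod 551)
  → matches H(m) = 161
Candidate 3: Squares mod 551: 196^1≡196, 196^2≡397, 196^4≡23, 196^8≡529; 13 = 8 + 4 + 1, so 196^13 ≡ 529·23·196 ≡ 4 (mod 551)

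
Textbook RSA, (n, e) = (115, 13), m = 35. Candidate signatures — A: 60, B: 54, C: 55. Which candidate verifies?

C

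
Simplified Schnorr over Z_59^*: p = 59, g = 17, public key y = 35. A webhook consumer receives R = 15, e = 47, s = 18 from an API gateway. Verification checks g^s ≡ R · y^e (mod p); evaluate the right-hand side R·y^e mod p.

35^2 = 1225 ≡ 45
35^4 ≡ 45^2 = 2025 ≡ 19
35^8 ≡ 19^2 = 361 ≡ 7
35^16 ≡ 7^2 = 49
35^32 ≡ 49^2 = 2401 ≡ 41
47 = 32 + 8 + 4 + 2 + 1, so 35^47 ≡ 41·7·19·45·35 ≡ 22 (mod 59)
R · y^e ≡ 15·22 = 330 ≡ 35 (mod 59)

35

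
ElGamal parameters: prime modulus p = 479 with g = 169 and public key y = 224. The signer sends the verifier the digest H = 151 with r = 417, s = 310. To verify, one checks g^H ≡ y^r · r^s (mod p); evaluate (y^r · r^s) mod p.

131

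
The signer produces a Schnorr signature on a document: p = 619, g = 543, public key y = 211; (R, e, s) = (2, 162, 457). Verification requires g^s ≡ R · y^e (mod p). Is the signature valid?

invalid

g^s mod p:
543^2 = 294849 ≡ 205
543^4 ≡ 205^2 = 42025 ≡ 552
543^8 ≡ 552^2 = 304704 ≡ 156
543^16 ≡ 156^2 = 24336 ≡ 195
543^32 ≡ 195^2 = 38025 ≡ 266
543^64 ≡ 266^2 = 70756 ≡ 190
543^128 ≡ 190^2 = 36100 ≡ 198
543^256 ≡ 198^2 = 39204 ≡ 207
457 = 256 + 128 + 64 + 8 + 1, so 543^457 ≡ 207·198·190·156·543 ≡ 550 (mod 619)
R · y^e mod p:
211^2 = 44521 ≡ 572
211^4 ≡ 572^2 = 327184 ≡ 352
211^8 ≡ 352^2 = 123904 ≡ 104
211^16 ≡ 104^2 = 10816 ≡ 293
211^32 ≡ 293^2 = 85849 ≡ 427
211^64 ≡ 427^2 = 182329 ≡ 343
211^128 ≡ 343^2 = 117649 ≡ 39
162 = 128 + 32 + 2, so 211^162 ≡ 39·427·572 ≡ 344 (mod 619)
2·344 = 688 ≡ 69 (mod 619)
550 ≠ 69; the check fails.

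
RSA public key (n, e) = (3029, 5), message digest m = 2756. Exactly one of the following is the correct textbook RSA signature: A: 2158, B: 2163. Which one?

A

Candidate A: Squares mod 3029: 2158^1≡2158, 2158^2≡1391, 2158^4≡2379; 5 = 4 + 1, so 2158^5 ≡ 2379·2158 ≡ 2756 (mod 3029)
  → matches m = 2756
Candidate B: Squares mod 3029: 2163^1≡2163, 2163^2≡1793, 2163^4≡1080; 5 = 4 + 1, so 2163^5 ≡ 1080·2163 ≡ 681 (mod 3029)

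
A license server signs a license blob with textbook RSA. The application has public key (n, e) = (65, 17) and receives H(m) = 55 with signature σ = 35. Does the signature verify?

verifies

σ^2 ≡ 35^2 = 1225 ≡ 55
σ^4 ≡ 55^2 = 3025 ≡ 35
σ^8 ≡ 35^2 = 1225 ≡ 55
σ^16 ≡ 55^2 = 3025 ≡ 35
17 = 16 + 1, so σ^17 ≡ 35·35 ≡ 55 (mod 65)
σ^17 mod 65 = 55 matches H(m).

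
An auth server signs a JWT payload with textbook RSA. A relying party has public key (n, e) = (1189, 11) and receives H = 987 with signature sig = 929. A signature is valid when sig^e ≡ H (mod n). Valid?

Squares mod 1189: sig^1≡929, sig^2≡1016, sig^4≡204, sig^8≡1
11 = 8 + 2 + 1, so sig^11 ≡ 1·1016·929 ≡ 987 (mod 1189)
987 = H, so the signature checks out.

yes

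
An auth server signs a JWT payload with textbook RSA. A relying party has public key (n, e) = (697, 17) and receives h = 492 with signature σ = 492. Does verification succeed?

passes

σ^17 mod 697 = 492
Since 492 equals the digest 492, verification succeeds.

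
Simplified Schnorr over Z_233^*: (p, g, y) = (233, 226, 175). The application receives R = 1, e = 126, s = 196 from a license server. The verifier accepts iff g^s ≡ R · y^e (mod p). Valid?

g^s mod p:
Squares mod 233: 226^1≡226, 226^2≡49, 226^4≡71, 226^8≡148, 226^16≡2, 226^32≡4, 226^64≡16, 226^128≡23
196 = 128 + 64 + 4, so 226^196 ≡ 23·16·71 ≡ 32 (mod 233)
R · y^e mod p:
Squares mod 233: 175^1≡175, 175^2≡102, 175^4≡152, 175^8≡37, 175^16≡204, 175^32≡142, 175^64≡126
126 = 64 + 32 + 16 + 8 + 4 + 2, so 175^126 ≡ 126·142·204·37·152·102 ≡ 46 (mod 233)
1·46 = 46 ≡ 46 (mod 233)
32 ≠ 46; the check fails.

no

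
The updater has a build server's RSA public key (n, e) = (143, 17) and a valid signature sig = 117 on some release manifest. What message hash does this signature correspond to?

39

sig^2 ≡ 117^2 = 13689 ≡ 104
sig^4 ≡ 104^2 = 10816 ≡ 91
sig^8 ≡ 91^2 = 8281 ≡ 130
sig^16 ≡ 130^2 = 16900 ≡ 26
17 = 16 + 1, so sig^17 ≡ 26·117 ≡ 39 (mod 143)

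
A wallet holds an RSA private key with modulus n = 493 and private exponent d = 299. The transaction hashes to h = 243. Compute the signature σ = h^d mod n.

h^2 ≡ 243^2 = 59049 ≡ 382
h^4 ≡ 382^2 = 145924 ≡ 489
h^8 ≡ 489^2 = 239121 ≡ 16
h^16 ≡ 16^2 = 256
h^32 ≡ 256^2 = 65536 ≡ 460
h^64 ≡ 460^2 = 211600 ≡ 103
h^128 ≡ 103^2 = 10609 ≡ 256
h^256 ≡ 256^2 = 65536 ≡ 460
299 = 256 + 32 + 8 + 2 + 1, so h^299 ≡ 460·460·16·382·243 ≡ 334 (mod 493)

334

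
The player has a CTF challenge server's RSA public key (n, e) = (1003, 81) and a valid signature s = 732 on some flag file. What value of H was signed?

Squares mod 1003: s^1≡732, s^2≡222, s^4≡137, s^8≡715, s^16≡698, s^32≡749, s^64≡324
81 = 64 + 16 + 1, so s^81 ≡ 324·698·732 ≡ 120 (mod 1003)

120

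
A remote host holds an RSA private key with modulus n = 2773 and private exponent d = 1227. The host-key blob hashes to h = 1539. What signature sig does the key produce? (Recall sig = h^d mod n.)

Squares mod 2773: h^1≡1539, h^2≡379, h^4≡2218, h^8≡222, h^16≡2143, h^32≡361, h^64≡2763, h^128≡100, h^256≡1681, h^512≡74, h^1024≡2703
1227 = 1024 + 128 + 64 + 8 + 2 + 1, so h^1227 ≡ 2703·100·2763·222·379·1539 ≡ 107 (mod 2773)

107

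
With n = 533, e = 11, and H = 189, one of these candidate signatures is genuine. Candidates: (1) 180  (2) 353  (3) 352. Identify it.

Candidate 1: 180^11 mod 533 = 344
Candidate 2: 353^11 mod 533 = 189
  → matches H = 189
Candidate 3: 352^11 mod 533 = 235

2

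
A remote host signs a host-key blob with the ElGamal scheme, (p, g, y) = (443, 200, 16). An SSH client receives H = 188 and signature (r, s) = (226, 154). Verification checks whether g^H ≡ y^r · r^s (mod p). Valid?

Left side g^H mod p:
200^2 = 40000 ≡ 130
200^4 ≡ 130^2 = 16900 ≡ 66
200^8 ≡ 66^2 = 4356 ≡ 369
200^16 ≡ 369^2 = 136161 ≡ 160
200^32 ≡ 160^2 = 25600 ≡ 349
200^64 ≡ 349^2 = 121801 ≡ 419
200^128 ≡ 419^2 = 175561 ≡ 133
188 = 128 + 32 + 16 + 8 + 4, so 200^188 ≡ 133·349·160·369·66 ≡ 153 (mod 443)
Right side y^r · r^s mod p:
16^2 = 256
16^4 ≡ 256^2 = 65536 ≡ 415
16^8 ≡ 415^2 = 172225 ≡ 341
16^16 ≡ 341^2 = 116281 ≡ 215
16^32 ≡ 215^2 = 46225 ≡ 153
16^64 ≡ 153^2 = 23409 ≡ 373
16^128 ≡ 373^2 = 139129 ≡ 27
226 = 128 + 64 + 32 + 2, so 16^226 ≡ 27·373·153·256 ≡ 438 (mod 443)
226^2 = 51076 ≡ 131
226^4 ≡ 131^2 = 17161 ≡ 327
226^8 ≡ 327^2 = 106929 ≡ 166
226^16 ≡ 166^2 = 27556 ≡ 90
226^32 ≡ 90^2 = 8100 ≡ 126
226^64 ≡ 126^2 = 15876 ≡ 371
226^128 ≡ 371^2 = 137641 ≡ 311
154 = 128 + 16 + 8 + 2, so 226^154 ≡ 311·90·166·131 ≡ 58 (mod 443)
438·58 = 25404 ≡ 153 (mod 443)
153 ≡ 153 (mod 443), so the signature is genuine.

yes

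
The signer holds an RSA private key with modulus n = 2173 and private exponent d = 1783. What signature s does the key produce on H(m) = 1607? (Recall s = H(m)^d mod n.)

1619

(H(m))^2 ≡ 1607^2 = 2582449 ≡ 925
(H(m))^4 ≡ 925^2 = 855625 ≡ 1636
(H(m))^8 ≡ 1636^2 = 2676496 ≡ 1533
(H(m))^16 ≡ 1533^2 = 2350089 ≡ 1076
(H(m))^32 ≡ 1076^2 = 1157776 ≡ 1740
(H(m))^64 ≡ 1740^2 = 3027600 ≡ 611
(H(m))^128 ≡ 611^2 = 373321 ≡ 1738
(H(m))^256 ≡ 1738^2 = 3020644 ≡ 174
(H(m))^512 ≡ 174^2 = 30276 ≡ 2027
(H(m))^1024 ≡ 2027^2 = 4108729 ≡ 1759
1783 = 1024 + 512 + 128 + 64 + 32 + 16 + 4 + 2 + 1, so (H(m))^1783 ≡ 1759·2027·1738·611·1740·1076·1636·925·1607 ≡ 1619 (mod 2173)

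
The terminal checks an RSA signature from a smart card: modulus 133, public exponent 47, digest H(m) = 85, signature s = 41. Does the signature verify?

does not verify

Squares mod 133: s^1≡41, s^2≡85, s^4≡43, s^8≡120, s^16≡36, s^32≡99
47 = 32 + 8 + 4 + 2 + 1, so s^47 ≡ 99·120·43·85·41 ≡ 48 (mod 133)
48 ≠ 85, so verification fails.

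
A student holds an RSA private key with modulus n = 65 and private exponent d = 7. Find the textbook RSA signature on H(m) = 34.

(H(m))^2 ≡ 34^2 = 1156 ≡ 51
(H(m))^4 ≡ 51^2 = 2601 ≡ 1
7 = 4 + 2 + 1, so (H(m))^7 ≡ 1·51·34 ≡ 44 (mod 65)

44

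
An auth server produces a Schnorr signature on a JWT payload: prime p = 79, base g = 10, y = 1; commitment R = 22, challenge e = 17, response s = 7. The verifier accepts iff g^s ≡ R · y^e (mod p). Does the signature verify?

g^s mod p:
10^2 = 100 ≡ 21
10^4 ≡ 21^2 = 441 ≡ 46
7 = 4 + 2 + 1, so 10^7 ≡ 46·21·10 ≡ 22 (mod 79)
R · y^e mod p:
1^2 = 1
1^4 ≡ 1^2 = 1
1^8 ≡ 1^2 = 1
1^16 ≡ 1^2 = 1
17 = 16 + 1, so 1^17 ≡ 1·1 ≡ 1 (mod 79)
22·1 = 22 ≡ 22 (mod 79)
22 ≡ 22 (mod 79); signature holds.

verifies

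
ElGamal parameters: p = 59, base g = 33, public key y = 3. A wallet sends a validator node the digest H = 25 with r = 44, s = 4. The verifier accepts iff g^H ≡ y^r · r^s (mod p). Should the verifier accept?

reject

Left side g^H mod p:
Squares mod 59: 33^1≡33, 33^2≡27, 33^4≡21, 33^8≡28, 33^16≡17
25 = 16 + 8 + 1, so 33^25 ≡ 17·28·33 ≡ 14 (mod 59)
Right side y^r · r^s mod p:
Squares mod 59: 3^1≡3, 3^2≡9, 3^4≡22, 3^8≡12, 3^16≡26, 3^32≡27
44 = 32 + 8 + 4, so 3^44 ≡ 27·12·22 ≡ 48 (mod 59)
Squares mod 59: 44^1≡44, 44^2≡48, 44^4≡3
44^4 ≡ 3 (mod 59)
48·3 = 144 ≡ 26 (mod 59)
14 ≠ 26, so verification fails.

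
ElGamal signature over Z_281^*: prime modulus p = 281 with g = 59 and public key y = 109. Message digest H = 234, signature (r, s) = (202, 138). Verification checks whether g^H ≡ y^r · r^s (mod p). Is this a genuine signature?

forged

Left side g^H mod p:
Squares mod 281: 59^1≡59, 59^2≡109, 59^4≡79, 59^8≡59, 59^16≡109, 59^32≡79, 59^64≡59, 59^128≡109
234 = 128 + 64 + 32 + 8 + 2, so 59^234 ≡ 109·59·79·59·109 ≡ 249 (mod 281)
Right side y^r · r^s mod p:
Squares mod 281: 109^1≡109, 109^2≡79, 109^4≡59, 109^8≡109, 109^16≡79, 109^32≡59, 109^64≡109, 109^128≡79
202 = 128 + 64 + 8 + 2, so 109^202 ≡ 79·109·109·79 ≡ 165 (mod 281)
Squares mod 281: 202^1≡202, 202^2≡59, 202^4≡109, 202^8≡79, 202^16≡59, 202^32≡109, 202^64≡79, 202^128≡59
138 = 128 + 8 + 2, so 202^138 ≡ 59·79·59 ≡ 181 (mod 281)
165·181 = 29865 ≡ 79 (mod 281)
249 ≠ 79, so verification fails.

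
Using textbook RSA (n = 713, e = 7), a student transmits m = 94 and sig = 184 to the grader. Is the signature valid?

Squares mod 713: sig^1≡184, sig^2≡345, sig^4≡667
7 = 4 + 2 + 1, so sig^7 ≡ 667·345·184 ≡ 368 (mod 713)
sig^7 mod 713 = 368, but m = 94.

invalid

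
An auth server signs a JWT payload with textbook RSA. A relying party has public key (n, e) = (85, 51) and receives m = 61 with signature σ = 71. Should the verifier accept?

σ^2 ≡ 71^2 = 5041 ≡ 26
σ^4 ≡ 26^2 = 676 ≡ 81
σ^8 ≡ 81^2 = 6561 ≡ 16
σ^16 ≡ 16^2 = 256 ≡ 1
σ^32 ≡ 1^2 = 1
51 = 32 + 16 + 2 + 1, so σ^51 ≡ 1·1·26·71 ≡ 61 (mod 85)
σ^51 mod 85 = 61 matches m.

accept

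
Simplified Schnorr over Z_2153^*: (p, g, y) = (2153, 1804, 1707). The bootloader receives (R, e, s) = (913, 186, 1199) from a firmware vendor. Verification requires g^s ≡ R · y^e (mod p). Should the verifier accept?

g^s mod p:
Squares mod 2153: 1804^1≡1804, 1804^2≡1233, 1804^4≡271, 1804^8≡239, 1804^16≡1143, 1804^32≡1731, 1804^64≡1538, 1804^128≡1450, 1804^256≡1172, 1804^512≡2123, 1804^1024≡900
1199 = 1024 + 128 + 32 + 8 + 4 + 2 + 1, so 1804^1199 ≡ 900·1450·1731·239·271·1233·1804 ≡ 1454 (mod 2153)
R · y^e mod p:
Squares mod 2153: 1707^1≡1707, 1707^2≡840, 1707^4≡1569, 1707^8≡882, 1707^16≡691, 1707^32≡1668, 1707^64≡548, 1707^128≡1037
186 = 128 + 32 + 16 + 8 + 2, so 1707^186 ≡ 1037·1668·691·882·840 ≡ 1940 (mod 2153)
913·1940 = 1771220 ≡ 1454 (mod 2153)
1454 ≡ 1454 (mod 2153); signature holds.

accept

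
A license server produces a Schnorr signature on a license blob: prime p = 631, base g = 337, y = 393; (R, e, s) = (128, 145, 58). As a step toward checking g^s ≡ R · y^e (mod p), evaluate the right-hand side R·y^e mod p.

455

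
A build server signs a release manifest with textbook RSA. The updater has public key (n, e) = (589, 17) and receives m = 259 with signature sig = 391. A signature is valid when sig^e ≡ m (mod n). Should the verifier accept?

Squares mod 589: sig^1≡391, sig^2≡330, sig^4≡524, sig^8≡102, sig^16≡391
17 = 16 + 1, so sig^17 ≡ 391·391 ≡ 330 (mod 589)
sig^17 mod 589 = 330, but m = 259.

reject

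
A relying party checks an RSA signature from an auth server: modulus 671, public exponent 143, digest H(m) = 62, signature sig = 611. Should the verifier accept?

accept

sig^2 ≡ 611^2 = 373321 ≡ 245
sig^4 ≡ 245^2 = 60025 ≡ 306
sig^8 ≡ 306^2 = 93636 ≡ 367
sig^16 ≡ 367^2 = 134689 ≡ 489
sig^32 ≡ 489^2 = 239121 ≡ 245
sig^64 ≡ 245^2 = 60025 ≡ 306
sig^128 ≡ 306^2 = 93636 ≡ 367
143 = 128 + 8 + 4 + 2 + 1, so sig^143 ≡ 367·367·306·245·611 ≡ 62 (mod 671)
sig^143 mod 671 = 62 matches H(m).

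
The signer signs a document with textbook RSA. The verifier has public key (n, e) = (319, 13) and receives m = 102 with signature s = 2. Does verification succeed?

Squares mod 319: s^1≡2, s^2≡4, s^4≡16, s^8≡256
13 = 8 + 4 + 1, so s^13 ≡ 256·16·2 ≡ 217 (mod 319)
217 ≠ 102, so verification fails.

fails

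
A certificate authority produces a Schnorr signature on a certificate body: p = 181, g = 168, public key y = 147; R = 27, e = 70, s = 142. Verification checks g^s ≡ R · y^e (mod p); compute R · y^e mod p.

161

Squares mod 181: 147^1≡147, 147^2≡70, 147^4≡13, 147^8≡169, 147^16≡144, 147^32≡102, 147^64≡87
70 = 64 + 4 + 2, so 147^70 ≡ 87·13·70 ≡ 73 (mod 181)
R · y^e ≡ 27·73 = 1971 ≡ 161 (mod 181)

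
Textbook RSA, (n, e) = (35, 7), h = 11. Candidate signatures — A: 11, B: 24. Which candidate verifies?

Candidate A: Squares mod 35: 11^1≡11, 11^2≡16, 11^4≡11; 7 = 4 + 2 + 1, so 11^7 ≡ 11·16·11 ≡ 11 (mod 35)
  → matches h = 11
Candidate B: Squares mod 35: 24^1≡24, 24^2≡16, 24^4≡11; 7 = 4 + 2 + 1, so 24^7 ≡ 11·16·24 ≡ 24 (mod 35)

A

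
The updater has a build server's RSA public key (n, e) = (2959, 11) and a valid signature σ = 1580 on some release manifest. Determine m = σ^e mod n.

1415

σ^2 ≡ 1580^2 = 2496400 ≡ 1963
σ^4 ≡ 1963^2 = 3853369 ≡ 751
σ^8 ≡ 751^2 = 564001 ≡ 1791
11 = 8 + 2 + 1, so σ^11 ≡ 1791·1963·1580 ≡ 1415 (mod 2959)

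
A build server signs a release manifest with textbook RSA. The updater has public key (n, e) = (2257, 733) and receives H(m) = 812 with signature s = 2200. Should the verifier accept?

Squares mod 2257: s^1≡2200, s^2≡992, s^4≡12, s^8≡144, s^16≡423, s^32≡626, s^64≡1415, s^128≡266, s^256≡789, s^512≡1846
733 = 512 + 128 + 64 + 16 + 8 + 4 + 1, so s^733 ≡ 1846·266·1415·423·144·12·2200 ≡ 812 (mod 2257)
812 = H(m), so the signature checks out.

accept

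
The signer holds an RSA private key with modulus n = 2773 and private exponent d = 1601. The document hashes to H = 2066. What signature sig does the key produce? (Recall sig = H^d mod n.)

H^2 ≡ 2066^2 = 4268356 ≡ 709
H^4 ≡ 709^2 = 502681 ≡ 768
H^8 ≡ 768^2 = 589824 ≡ 1948
H^16 ≡ 1948^2 = 3794704 ≡ 1240
H^32 ≡ 1240^2 = 1537600 ≡ 1358
H^64 ≡ 1358^2 = 1844164 ≡ 119
H^128 ≡ 119^2 = 14161 ≡ 296
H^256 ≡ 296^2 = 87616 ≡ 1653
H^512 ≡ 1653^2 = 2732409 ≡ 1004
H^1024 ≡ 1004^2 = 1008016 ≡ 1417
1601 = 1024 + 512 + 64 + 1, so H^1601 ≡ 1417·1004·119·2066 ≡ 1476 (mod 2773)

1476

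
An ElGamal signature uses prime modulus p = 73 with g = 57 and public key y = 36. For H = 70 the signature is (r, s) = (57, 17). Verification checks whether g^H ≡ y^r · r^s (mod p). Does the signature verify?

does not verify

Left side g^H mod p:
57^2 = 3249 ≡ 37
57^4 ≡ 37^2 = 1369 ≡ 55
57^8 ≡ 55^2 = 3025 ≡ 32
57^16 ≡ 32^2 = 1024 ≡ 2
57^32 ≡ 2^2 = 4
57^64 ≡ 4^2 = 16
70 = 64 + 4 + 2, so 57^70 ≡ 16·55·37 ≡ 2 (mod 73)
Right side y^r · r^s mod p:
36^2 = 1296 ≡ 55
36^4 ≡ 55^2 = 3025 ≡ 32
36^8 ≡ 32^2 = 1024 ≡ 2
36^16 ≡ 2^2 = 4
36^32 ≡ 4^2 = 16
57 = 32 + 16 + 8 + 1, so 36^57 ≡ 16·4·2·36 ≡ 9 (mod 73)
57^2 = 3249 ≡ 37
57^4 ≡ 37^2 = 1369 ≡ 55
57^8 ≡ 55^2 = 3025 ≡ 32
57^16 ≡ 32^2 = 1024 ≡ 2
17 = 16 + 1, so 57^17 ≡ 2·57 ≡ 41 (mod 73)
9·41 = 369 ≡ 4 (mod 73)
2 ≠ 4, so verification fails.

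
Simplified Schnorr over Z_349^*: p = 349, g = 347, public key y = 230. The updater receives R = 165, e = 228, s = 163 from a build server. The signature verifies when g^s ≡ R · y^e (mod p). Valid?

g^s mod p:
Squares mod 349: 347^1≡347, 347^2≡4, 347^4≡16, 347^8≡256, 347^16≡273, 347^32≡192, 347^64≡219, 347^128≡148
163 = 128 + 32 + 2 + 1, so 347^163 ≡ 148·192·4·347 ≡ 220 (mod 349)
R · y^e mod p:
Squares mod 349: 230^1≡230, 230^2≡201, 230^4≡266, 230^8≡258, 230^16≡254, 230^32≡300, 230^64≡307, 230^128≡19
228 = 128 + 64 + 32 + 4, so 230^228 ≡ 19·307·300·266 ≡ 234 (mod 349)
165·234 = 38610 ≡ 220 (mod 349)
220 ≡ 220 (mod 349); signature holds.

yes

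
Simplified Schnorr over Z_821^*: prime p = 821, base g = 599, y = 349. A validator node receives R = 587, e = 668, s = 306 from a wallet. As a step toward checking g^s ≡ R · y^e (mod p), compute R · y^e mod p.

26

349^2 = 121801 ≡ 293
349^4 ≡ 293^2 = 85849 ≡ 465
349^8 ≡ 465^2 = 216225 ≡ 302
349^16 ≡ 302^2 = 91204 ≡ 73
349^32 ≡ 73^2 = 5329 ≡ 403
349^64 ≡ 403^2 = 162409 ≡ 672
349^128 ≡ 672^2 = 451584 ≡ 34
349^256 ≡ 34^2 = 1156 ≡ 335
349^512 ≡ 335^2 = 112225 ≡ 569
668 = 512 + 128 + 16 + 8 + 4, so 349^668 ≡ 569·34·73·302·465 ≡ 456 (mod 821)
R · y^e ≡ 587·456 = 267672 ≡ 26 (mod 821)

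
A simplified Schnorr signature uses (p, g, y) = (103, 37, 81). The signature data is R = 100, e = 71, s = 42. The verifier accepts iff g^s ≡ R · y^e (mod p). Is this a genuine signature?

forged

g^s mod p:
37^2 = 1369 ≡ 30
37^4 ≡ 30^2 = 900 ≡ 76
37^8 ≡ 76^2 = 5776 ≡ 8
37^16 ≡ 8^2 = 64
37^32 ≡ 64^2 = 4096 ≡ 79
42 = 32 + 8 + 2, so 37^42 ≡ 79·8·30 ≡ 8 (mod 103)
R · y^e mod p:
81^2 = 6561 ≡ 72
81^4 ≡ 72^2 = 5184 ≡ 34
81^8 ≡ 34^2 = 1156 ≡ 23
81^16 ≡ 23^2 = 529 ≡ 14
81^32 ≡ 14^2 = 196 ≡ 93
81^64 ≡ 93^2 = 8649 ≡ 100
71 = 64 + 4 + 2 + 1, so 81^71 ≡ 100·34·72·81 ≡ 64 (mod 103)
100·64 = 6400 ≡ 14 (mod 103)
8 ≠ 14; the check fails.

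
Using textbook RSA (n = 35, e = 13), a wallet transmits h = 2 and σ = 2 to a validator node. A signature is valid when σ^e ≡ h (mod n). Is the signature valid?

valid

σ^13 mod 35 = 2
σ^13 mod 35 = 2 matches h.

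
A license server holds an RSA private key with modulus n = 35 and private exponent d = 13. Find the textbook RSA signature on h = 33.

33

h^2 ≡ 33^2 = 1089 ≡ 4
h^4 ≡ 4^2 = 16
h^8 ≡ 16^2 = 256 ≡ 11
13 = 8 + 4 + 1, so h^13 ≡ 11·16·33 ≡ 33 (mod 35)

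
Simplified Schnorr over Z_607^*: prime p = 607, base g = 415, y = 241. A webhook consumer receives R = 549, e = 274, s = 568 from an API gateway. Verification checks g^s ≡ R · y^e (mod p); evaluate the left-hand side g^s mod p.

Squares mod 607: 415^1≡415, 415^2≡444, 415^4≡468, 415^8≡504, 415^16≡290, 415^32≡334, 415^64≡475, 415^128≡428, 415^256≡477, 415^512≡511
568 = 512 + 32 + 16 + 8, so 415^568 ≡ 511·334·290·504 ≡ 372 (mod 607)

372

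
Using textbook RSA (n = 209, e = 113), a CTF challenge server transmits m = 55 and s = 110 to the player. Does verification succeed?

fails

s^113 mod 209 = 154
s^113 mod 209 = 154, but m = 55.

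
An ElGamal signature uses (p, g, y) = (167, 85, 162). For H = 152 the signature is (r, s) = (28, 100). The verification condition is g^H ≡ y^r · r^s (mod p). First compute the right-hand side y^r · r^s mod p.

162^28 mod 167 = 11
28^100 mod 167 = 21
y^r · r^s ≡ 11·21 = 231 ≡ 64 (mod 167)

64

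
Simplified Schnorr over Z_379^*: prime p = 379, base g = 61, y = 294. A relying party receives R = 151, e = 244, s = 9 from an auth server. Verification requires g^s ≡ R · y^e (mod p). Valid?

g^s mod p:
61^2 = 3721 ≡ 310
61^4 ≡ 310^2 = 96100 ≡ 213
61^8 ≡ 213^2 = 45369 ≡ 268
9 = 8 + 1, so 61^9 ≡ 268·61 ≡ 51 (mod 379)
R · y^e mod p:
294^2 = 86436 ≡ 24
294^4 ≡ 24^2 = 576 ≡ 197
294^8 ≡ 197^2 = 38809 ≡ 151
294^16 ≡ 151^2 = 22801 ≡ 61
294^32 ≡ 61^2 = 3721 ≡ 310
294^64 ≡ 310^2 = 96100 ≡ 213
294^128 ≡ 213^2 = 45369 ≡ 268
244 = 128 + 64 + 32 + 16 + 4, so 294^244 ≡ 268·213·310·61·197 ≡ 294 (mod 379)
151·294 = 44394 ≡ 51 (mod 379)
51 ≡ 51 (mod 379); signature holds.

yes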